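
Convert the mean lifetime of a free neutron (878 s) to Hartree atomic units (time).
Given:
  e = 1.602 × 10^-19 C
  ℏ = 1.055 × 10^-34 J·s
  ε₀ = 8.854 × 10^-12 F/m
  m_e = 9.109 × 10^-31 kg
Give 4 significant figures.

atomic unit of time: τ_au = (4πε₀)²ℏ³/(m_e e⁴) = 2.423 × 10^-17 s.
878 / 2.423 × 10^-17 = 3.624 × 10^19

3.624 × 10^19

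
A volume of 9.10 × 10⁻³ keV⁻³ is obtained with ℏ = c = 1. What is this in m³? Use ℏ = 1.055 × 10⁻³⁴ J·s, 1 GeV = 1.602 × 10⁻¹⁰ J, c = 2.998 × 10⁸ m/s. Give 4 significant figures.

Volume is [L]³ = [E]⁻³·(ℏc)³.
1 GeV⁻³ → (ℏc)³ × (1 GeV in J)⁻³ = 7.696 × 10⁻⁴⁸ m³.
Convert the energy scale: 9.10 × 10⁻³ keV⁻³ = 9.10 × 10¹⁵ GeV⁻³.
Result: 9.10 × 10¹⁵ × 7.696 × 10⁻⁴⁸ = 7.003 × 10⁻³² m³.

7.003 × 10⁻³² m³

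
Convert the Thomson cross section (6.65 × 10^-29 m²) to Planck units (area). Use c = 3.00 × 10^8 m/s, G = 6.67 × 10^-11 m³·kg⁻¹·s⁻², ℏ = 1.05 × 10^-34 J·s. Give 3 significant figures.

Planck area: A_P = ℏG/c³ = 2.59 × 10^-70 m².
6.65 × 10^-29 / 2.59 × 10^-70 = 2.56 × 10^41

2.56 × 10^41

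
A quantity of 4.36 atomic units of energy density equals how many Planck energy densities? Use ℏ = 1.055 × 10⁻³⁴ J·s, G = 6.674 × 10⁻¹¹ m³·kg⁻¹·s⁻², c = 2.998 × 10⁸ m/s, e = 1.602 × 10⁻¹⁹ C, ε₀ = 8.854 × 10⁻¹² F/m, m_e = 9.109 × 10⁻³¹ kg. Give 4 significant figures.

atomic unit of energy density: u_au = E_h/a₀³ = m_e⁴e¹⁰/((4πε₀)⁵ℏ⁸) = 2.929 × 10¹³ J/m³
Planck energy density: u_P = c⁷/(ℏG²) = 4.632 × 10¹¹³ J/m³
4.36 × 2.929 × 10¹³ / 4.632 × 10¹¹³ = 2.757 × 10⁻¹⁰⁰

2.757 × 10⁻¹⁰⁰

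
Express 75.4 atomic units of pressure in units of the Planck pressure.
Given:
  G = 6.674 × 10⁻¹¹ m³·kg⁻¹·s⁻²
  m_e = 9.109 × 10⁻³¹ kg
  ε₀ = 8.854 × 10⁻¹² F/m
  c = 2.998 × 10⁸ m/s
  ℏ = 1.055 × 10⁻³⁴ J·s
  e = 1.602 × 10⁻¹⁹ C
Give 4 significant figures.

4.768 × 10⁻⁹⁹

atomic unit of pressure: P_au = E_h/a₀³ = m_e⁴e¹⁰/((4πε₀)⁵ℏ⁸) = 2.929 × 10¹³ Pa
Planck pressure: p_P = c⁷/(ℏG²) = 4.632 × 10¹¹³ Pa
75.4 × 2.929 × 10¹³ / 4.632 × 10¹¹³ = 4.768 × 10⁻⁹⁹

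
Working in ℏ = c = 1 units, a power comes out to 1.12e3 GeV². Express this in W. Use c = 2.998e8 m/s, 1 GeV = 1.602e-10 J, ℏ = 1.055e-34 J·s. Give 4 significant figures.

2.725e17 W

Power is [E]/[T] = [E]²/ℏ.
1 GeV² → 1/ℏ × (1 GeV in J)² = 2.433e14 W.
Result: 1.12e3 × 2.433e14 = 2.725e17 W.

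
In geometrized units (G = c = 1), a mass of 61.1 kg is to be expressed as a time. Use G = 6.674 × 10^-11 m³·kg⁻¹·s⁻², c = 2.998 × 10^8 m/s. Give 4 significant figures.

Mass → time via G/c³.
61.1 kg × (G/c³) = 1.513 × 10^-34 s

1.513 × 10^-34 s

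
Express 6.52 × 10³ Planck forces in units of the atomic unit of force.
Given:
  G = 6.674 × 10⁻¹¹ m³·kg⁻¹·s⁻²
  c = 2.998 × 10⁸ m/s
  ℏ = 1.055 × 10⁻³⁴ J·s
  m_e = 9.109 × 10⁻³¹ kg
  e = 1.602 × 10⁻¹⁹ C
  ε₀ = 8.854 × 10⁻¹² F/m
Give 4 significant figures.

9.601 × 10⁵⁴

Planck force: F_P = c⁴/G = 1.210 × 10⁴⁴ N
atomic unit of force: F_au = E_h/a₀ = m_e²e⁶/((4πε₀)³ℏ⁴) = 8.220 × 10⁻⁸ N
6.52 × 10³ × 1.210 × 10⁴⁴ / 8.220 × 10⁻⁸ = 9.601 × 10⁵⁴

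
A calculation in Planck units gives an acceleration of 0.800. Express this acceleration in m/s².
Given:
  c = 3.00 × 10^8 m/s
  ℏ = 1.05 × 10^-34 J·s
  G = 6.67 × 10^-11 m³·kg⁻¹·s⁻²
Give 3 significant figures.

One Planck acceleration: a_P = √(c⁷/(ℏG)) = 5.59 × 10^51 m/s².
0.800 × 5.59 × 10^51 m/s² = 4.47 × 10^51 m/s²

4.47 × 10^51 m/s²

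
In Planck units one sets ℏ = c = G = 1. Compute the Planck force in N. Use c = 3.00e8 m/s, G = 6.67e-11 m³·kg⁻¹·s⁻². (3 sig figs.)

F_P = c⁴/G
  = 8.10e33 / 6.67e-11
  = 1.21e44 N

1.21e44 N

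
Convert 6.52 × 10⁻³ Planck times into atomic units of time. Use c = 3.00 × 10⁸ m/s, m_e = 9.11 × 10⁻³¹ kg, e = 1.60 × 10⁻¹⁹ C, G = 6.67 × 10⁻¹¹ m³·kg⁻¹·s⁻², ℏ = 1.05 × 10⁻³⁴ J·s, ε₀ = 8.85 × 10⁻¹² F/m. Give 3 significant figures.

Planck time: t_P = √(ℏG/c⁵) = 5.37 × 10⁻⁴⁴ s
atomic unit of time: τ_au = (4πε₀)²ℏ³/(m_e e⁴) = 2.40 × 10⁻¹⁷ s
6.52 × 10⁻³ × 5.37 × 10⁻⁴⁴ / 2.40 × 10⁻¹⁷ = 1.46 × 10⁻²⁹

1.46 × 10⁻²⁹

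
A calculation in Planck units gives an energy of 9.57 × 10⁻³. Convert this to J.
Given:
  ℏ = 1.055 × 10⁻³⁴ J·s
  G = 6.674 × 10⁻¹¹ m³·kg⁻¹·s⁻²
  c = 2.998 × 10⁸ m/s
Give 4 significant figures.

One Planck energy: E_P = √(ℏc⁵/G) = 1.957 × 10⁹ J.
9.57 × 10⁻³ × 1.957 × 10⁹ J = 1.873 × 10⁷ J

1.873 × 10⁷ J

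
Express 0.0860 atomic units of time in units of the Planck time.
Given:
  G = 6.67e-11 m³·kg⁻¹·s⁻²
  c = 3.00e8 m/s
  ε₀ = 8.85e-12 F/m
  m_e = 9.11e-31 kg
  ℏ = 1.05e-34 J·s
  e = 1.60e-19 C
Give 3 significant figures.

atomic unit of time: τ_au = (4πε₀)²ℏ³/(m_e e⁴) = 2.40e-17 s
Planck time: t_P = √(ℏG/c⁵) = 5.37e-44 s
0.0860 × 2.40e-17 / 5.37e-44 = 3.84e25

3.84e25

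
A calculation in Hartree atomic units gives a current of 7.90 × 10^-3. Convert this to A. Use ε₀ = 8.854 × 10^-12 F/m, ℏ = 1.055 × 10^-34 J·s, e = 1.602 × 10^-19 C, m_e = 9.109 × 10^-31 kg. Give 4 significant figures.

One atomic unit of electric current: I_au = e E_h/ℏ = m_e e⁵/((4πε₀)²ℏ³) = 6.612 × 10^-3 A.
7.90 × 10^-3 × 6.612 × 10^-3 A = 5.223 × 10^-5 A

5.223 × 10^-5 A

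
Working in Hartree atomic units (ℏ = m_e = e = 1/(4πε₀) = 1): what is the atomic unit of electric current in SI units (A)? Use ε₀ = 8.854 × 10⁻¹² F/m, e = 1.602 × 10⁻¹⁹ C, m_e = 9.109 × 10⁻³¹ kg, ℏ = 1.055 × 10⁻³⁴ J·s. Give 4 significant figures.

6.612 × 10⁻³ A

From ℏ = m_e = e = 1/(4πε₀) = 1 the current scale is I_au = e E_h/ℏ = m_e e⁵/((4πε₀)²ℏ³).
E_h = 4.354 × 10⁻¹⁸ J
e·E_h/ℏ = 6.612 × 10⁻³ A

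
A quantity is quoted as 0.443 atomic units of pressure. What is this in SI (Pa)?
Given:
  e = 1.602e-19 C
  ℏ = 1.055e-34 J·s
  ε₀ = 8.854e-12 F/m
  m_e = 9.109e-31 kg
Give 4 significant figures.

One atomic unit of pressure: P_au = E_h/a₀³ = m_e⁴e¹⁰/((4πε₀)⁵ℏ⁸) = 2.929e13 Pa.
0.443 × 2.929e13 Pa = 1.298e13 Pa

1.298e13 Pa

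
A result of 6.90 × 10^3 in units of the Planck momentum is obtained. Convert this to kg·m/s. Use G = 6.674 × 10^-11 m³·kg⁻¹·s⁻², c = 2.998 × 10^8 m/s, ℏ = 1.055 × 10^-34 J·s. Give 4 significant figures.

4.503 × 10^4 kg·m/s

One Planck momentum: p_P = √(ℏc³/G) = 6.527 kg·m/s.
6.90 × 10^3 × 6.527 kg·m/s = 4.503 × 10^4 kg·m/s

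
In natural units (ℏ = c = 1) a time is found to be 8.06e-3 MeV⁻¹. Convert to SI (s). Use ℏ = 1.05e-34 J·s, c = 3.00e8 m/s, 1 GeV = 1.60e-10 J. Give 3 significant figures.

5.29e-24 s

A time is [E]⁻¹ in ℏ=c=1; restore one factor of ℏ.
1 GeV⁻¹ → ℏ × (1 GeV in J)⁻¹ = 6.56e-25 s.
Convert the energy scale: 8.06e-3 MeV⁻¹ = 8.06 GeV⁻¹.
Result: 8.06 × 6.56e-25 = 5.29e-24 s.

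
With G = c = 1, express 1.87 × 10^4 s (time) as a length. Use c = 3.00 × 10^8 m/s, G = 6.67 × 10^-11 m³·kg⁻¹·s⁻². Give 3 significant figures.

5.61 × 10^12 m

Time → length via c.
1.87 × 10^4 s × (c) = 5.61 × 10^12 m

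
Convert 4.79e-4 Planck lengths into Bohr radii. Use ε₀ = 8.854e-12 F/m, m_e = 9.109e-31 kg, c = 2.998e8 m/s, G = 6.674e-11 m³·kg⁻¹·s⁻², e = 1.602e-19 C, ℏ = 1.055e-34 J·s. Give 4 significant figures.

1.462e-28

Planck length: ℓ_P = √(ℏG/c³) = 1.616e-35 m
Bohr radius: a₀ = 4πε₀ℏ²/(m_e e²) = 5.297e-11 m
4.79e-4 × 1.616e-35 / 5.297e-11 = 1.462e-28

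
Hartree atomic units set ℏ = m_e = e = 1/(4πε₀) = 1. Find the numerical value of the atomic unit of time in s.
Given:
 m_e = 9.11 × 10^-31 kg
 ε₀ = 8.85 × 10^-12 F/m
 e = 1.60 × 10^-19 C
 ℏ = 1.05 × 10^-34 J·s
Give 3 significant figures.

From ℏ = m_e = e = 1/(4πε₀) = 1 the time scale is τ_au = (4πε₀)²ℏ³/(m_e e⁴).
E_h = 4.38 × 10^-18 J
ℏ/E_h = 2.40 × 10^-17 s

2.40 × 10^-17 s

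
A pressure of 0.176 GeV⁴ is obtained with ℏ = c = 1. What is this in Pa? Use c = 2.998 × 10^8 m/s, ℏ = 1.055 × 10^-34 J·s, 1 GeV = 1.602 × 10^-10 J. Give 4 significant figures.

Pressure is [E]/[L]³ = [E]⁴/(ℏc)³.
1 GeV⁴ → 1/(ℏc)³ × (1 GeV in J)⁴ = 2.082 × 10^37 Pa.
Result: 0.176 × 2.082 × 10^37 = 3.664 × 10^36 Pa.

3.664 × 10^36 Pa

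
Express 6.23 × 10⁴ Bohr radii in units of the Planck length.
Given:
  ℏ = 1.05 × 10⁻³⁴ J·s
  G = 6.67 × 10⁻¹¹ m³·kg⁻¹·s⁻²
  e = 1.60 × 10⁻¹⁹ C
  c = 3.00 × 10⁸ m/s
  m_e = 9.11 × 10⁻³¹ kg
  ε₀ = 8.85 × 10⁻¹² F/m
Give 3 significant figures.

2.03 × 10²⁹

Bohr radius: a₀ = 4πε₀ℏ²/(m_e e²) = 5.26 × 10⁻¹¹ m
Planck length: ℓ_P = √(ℏG/c³) = 1.61 × 10⁻³⁵ m
6.23 × 10⁴ × 5.26 × 10⁻¹¹ / 1.61 × 10⁻³⁵ = 2.03 × 10²⁹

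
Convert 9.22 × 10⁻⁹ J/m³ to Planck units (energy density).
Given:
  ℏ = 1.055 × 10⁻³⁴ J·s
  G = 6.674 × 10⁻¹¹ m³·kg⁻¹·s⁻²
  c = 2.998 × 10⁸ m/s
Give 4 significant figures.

Planck energy density: u_P = c⁷/(ℏG²) = 4.632 × 10¹¹³ J/m³.
9.22 × 10⁻⁹ / 4.632 × 10¹¹³ = 1.990 × 10⁻¹²²

1.990 × 10⁻¹²²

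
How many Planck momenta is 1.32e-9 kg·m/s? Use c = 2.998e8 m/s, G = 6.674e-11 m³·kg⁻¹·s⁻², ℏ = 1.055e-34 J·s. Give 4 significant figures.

2.023e-10

Planck momentum: p_P = √(ℏc³/G) = 6.527 kg·m/s.
1.32e-9 / 6.527 = 2.023e-10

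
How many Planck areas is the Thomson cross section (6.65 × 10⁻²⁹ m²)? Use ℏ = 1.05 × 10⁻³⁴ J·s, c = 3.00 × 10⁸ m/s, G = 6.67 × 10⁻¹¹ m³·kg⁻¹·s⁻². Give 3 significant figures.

2.56 × 10⁴¹

Planck area: A_P = ℏG/c³ = 2.59 × 10⁻⁷⁰ m².
6.65 × 10⁻²⁹ / 2.59 × 10⁻⁷⁰ = 2.56 × 10⁴¹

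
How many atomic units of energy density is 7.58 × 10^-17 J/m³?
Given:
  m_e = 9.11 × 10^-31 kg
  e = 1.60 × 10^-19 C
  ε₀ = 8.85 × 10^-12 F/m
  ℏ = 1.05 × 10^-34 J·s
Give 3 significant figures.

atomic unit of energy density: u_au = E_h/a₀³ = m_e⁴e¹⁰/((4πε₀)⁵ℏ⁸) = 3.01 × 10^13 J/m³.
7.58 × 10^-17 / 3.01 × 10^13 = 2.52 × 10^-30

2.52 × 10^-30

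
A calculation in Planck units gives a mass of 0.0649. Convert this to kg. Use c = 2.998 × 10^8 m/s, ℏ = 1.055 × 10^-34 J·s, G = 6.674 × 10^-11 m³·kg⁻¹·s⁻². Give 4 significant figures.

One Planck mass: m_P = √(ℏc/G) = 2.177 × 10^-8 kg.
0.0649 × 2.177 × 10^-8 kg = 1.413 × 10^-9 kg

1.413 × 10^-9 kg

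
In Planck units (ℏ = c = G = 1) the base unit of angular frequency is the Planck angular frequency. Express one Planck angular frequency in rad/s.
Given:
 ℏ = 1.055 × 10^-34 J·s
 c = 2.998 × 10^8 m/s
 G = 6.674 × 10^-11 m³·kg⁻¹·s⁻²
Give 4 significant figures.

ω_P = √(c⁵/(ℏG))
  = √(3.440 × 10^86)
  = 1.855 × 10^43 rad/s

1.855 × 10^43 rad/s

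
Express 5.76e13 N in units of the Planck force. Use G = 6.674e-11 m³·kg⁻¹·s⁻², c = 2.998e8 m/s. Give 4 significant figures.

4.759e-31

Planck force: F_P = c⁴/G = 1.210e44 N.
5.76e13 / 1.210e44 = 4.759e-31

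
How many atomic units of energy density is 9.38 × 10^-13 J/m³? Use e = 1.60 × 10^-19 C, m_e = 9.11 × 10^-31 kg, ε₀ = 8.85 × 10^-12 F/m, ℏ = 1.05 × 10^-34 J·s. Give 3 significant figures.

atomic unit of energy density: u_au = E_h/a₀³ = m_e⁴e¹⁰/((4πε₀)⁵ℏ⁸) = 3.01 × 10^13 J/m³.
9.38 × 10^-13 / 3.01 × 10^13 = 3.11 × 10^-26

3.11 × 10^-26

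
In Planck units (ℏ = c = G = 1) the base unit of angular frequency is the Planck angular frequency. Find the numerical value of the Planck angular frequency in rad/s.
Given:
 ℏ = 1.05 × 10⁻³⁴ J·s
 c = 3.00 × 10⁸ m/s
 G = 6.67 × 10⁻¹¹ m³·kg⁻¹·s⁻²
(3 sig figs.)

ω_P = √(c⁵/(ℏG))
  = √(3.47 × 10⁸⁶)
  = 1.86 × 10⁴³ rad/s

1.86 × 10⁴³ rad/s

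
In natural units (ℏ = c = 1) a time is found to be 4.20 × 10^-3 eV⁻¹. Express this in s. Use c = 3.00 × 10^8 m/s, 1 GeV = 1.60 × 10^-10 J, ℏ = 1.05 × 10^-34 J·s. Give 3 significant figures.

A time is [E]⁻¹ in ℏ=c=1; restore one factor of ℏ.
1 GeV⁻¹ → ℏ × (1 GeV in J)⁻¹ = 6.56 × 10^-25 s.
Convert the energy scale: 4.20 × 10^-3 eV⁻¹ = 4.20 × 10^6 GeV⁻¹.
Result: 4.20 × 10^6 × 6.56 × 10^-25 = 2.76 × 10^-18 s.

2.76 × 10^-18 s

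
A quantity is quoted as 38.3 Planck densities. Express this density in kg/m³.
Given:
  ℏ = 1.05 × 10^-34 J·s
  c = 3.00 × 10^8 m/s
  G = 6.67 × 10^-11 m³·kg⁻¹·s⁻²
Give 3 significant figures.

One Planck density: ρ_P = c⁵/(ℏG²) = 5.20 × 10^96 kg/m³.
38.3 × 5.20 × 10^96 kg/m³ = 1.99 × 10^98 kg/m³

1.99 × 10^98 kg/m³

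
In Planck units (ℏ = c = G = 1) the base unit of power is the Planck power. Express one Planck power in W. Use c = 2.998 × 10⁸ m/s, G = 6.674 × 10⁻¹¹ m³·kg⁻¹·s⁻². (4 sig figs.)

P_P = c⁵/G
  = 2.422 × 10⁴² / 6.674 × 10⁻¹¹
  = 3.629 × 10⁵² W

3.629 × 10⁵² W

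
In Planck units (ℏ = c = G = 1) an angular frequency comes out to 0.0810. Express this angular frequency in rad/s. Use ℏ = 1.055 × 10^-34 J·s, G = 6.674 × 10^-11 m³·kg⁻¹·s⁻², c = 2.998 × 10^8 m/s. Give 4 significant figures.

One Planck angular frequency: ω_P = √(c⁵/(ℏG)) = 1.855 × 10^43 rad/s.
0.0810 × 1.855 × 10^43 rad/s = 1.502 × 10^42 rad/s

1.502 × 10^42 rad/s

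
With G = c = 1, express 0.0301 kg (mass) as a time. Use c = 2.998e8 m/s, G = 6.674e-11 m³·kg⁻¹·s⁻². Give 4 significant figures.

7.455e-38 s

Mass → time via G/c³.
0.0301 kg × (G/c³) = 7.455e-38 s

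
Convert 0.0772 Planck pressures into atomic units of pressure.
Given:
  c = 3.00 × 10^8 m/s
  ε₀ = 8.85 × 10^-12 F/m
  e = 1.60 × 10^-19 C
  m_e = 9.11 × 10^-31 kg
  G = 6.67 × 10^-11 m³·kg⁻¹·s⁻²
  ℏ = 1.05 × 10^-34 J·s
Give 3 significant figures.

Planck pressure: p_P = c⁷/(ℏG²) = 4.68 × 10^113 Pa
atomic unit of pressure: P_au = E_h/a₀³ = m_e⁴e¹⁰/((4πε₀)⁵ℏ⁸) = 3.01 × 10^13 Pa
0.0772 × 4.68 × 10^113 / 3.01 × 10^13 = 1.20 × 10^99

1.20 × 10^99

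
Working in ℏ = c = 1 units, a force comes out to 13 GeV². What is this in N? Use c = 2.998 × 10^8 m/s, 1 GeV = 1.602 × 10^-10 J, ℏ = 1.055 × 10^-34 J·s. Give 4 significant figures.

Force is [E]/[L] = [E]²/(ℏc); restore (ℏc)⁻¹.
1 GeV² → 1/(ℏc) × (1 GeV in J)² = 8.114 × 10^5 N.
Result: 13 × 8.114 × 10^5 = 1.055 × 10^7 N.

1.055 × 10^7 N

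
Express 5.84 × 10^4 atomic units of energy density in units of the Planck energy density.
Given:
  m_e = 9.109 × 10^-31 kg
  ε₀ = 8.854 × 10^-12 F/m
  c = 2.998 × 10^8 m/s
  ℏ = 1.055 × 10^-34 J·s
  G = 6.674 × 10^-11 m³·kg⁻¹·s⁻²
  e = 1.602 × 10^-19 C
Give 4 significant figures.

3.693 × 10^-96

atomic unit of energy density: u_au = E_h/a₀³ = m_e⁴e¹⁰/((4πε₀)⁵ℏ⁸) = 2.929 × 10^13 J/m³
Planck energy density: u_P = c⁷/(ℏG²) = 4.632 × 10^113 J/m³
5.84 × 10^4 × 2.929 × 10^13 / 4.632 × 10^113 = 3.693 × 10^-96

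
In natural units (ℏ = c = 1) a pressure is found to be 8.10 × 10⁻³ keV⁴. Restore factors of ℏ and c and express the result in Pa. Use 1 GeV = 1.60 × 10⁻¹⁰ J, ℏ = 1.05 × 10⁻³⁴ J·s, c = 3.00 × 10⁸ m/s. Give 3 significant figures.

Pressure is [E]/[L]³ = [E]⁴/(ℏc)³.
1 GeV⁴ → 1/(ℏc)³ × (1 GeV in J)⁴ = 2.10 × 10³⁷ Pa.
Convert the energy scale: 8.10 × 10⁻³ keV⁴ = 8.10 × 10⁻²⁷ GeV⁴.
Result: 8.10 × 10⁻²⁷ × 2.10 × 10³⁷ = 1.70 × 10¹¹ Pa.

1.70 × 10¹¹ Pa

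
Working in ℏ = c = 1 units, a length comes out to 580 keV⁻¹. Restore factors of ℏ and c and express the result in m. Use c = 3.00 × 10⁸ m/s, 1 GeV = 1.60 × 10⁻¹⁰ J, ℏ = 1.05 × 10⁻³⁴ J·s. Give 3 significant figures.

A length is [E]⁻¹ in ℏ=c=1; restore one factor of ℏc.
1 GeV⁻¹ → ℏc × (1 GeV in J)⁻¹ = 1.97 × 10⁻¹⁶ m.
Convert the energy scale: 580 keV⁻¹ = 5.80 × 10⁸ GeV⁻¹.
Result: 5.80 × 10⁸ × 1.97 × 10⁻¹⁶ = 1.14 × 10⁻⁷ m.

1.14 × 10⁻⁷ m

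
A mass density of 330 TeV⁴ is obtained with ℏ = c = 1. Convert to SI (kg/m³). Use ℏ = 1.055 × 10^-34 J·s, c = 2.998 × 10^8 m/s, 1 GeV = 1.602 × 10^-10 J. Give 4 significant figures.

7.643 × 10^34 kg/m³

Mass density is [E]/(c²[L]³) = [E]⁴/(ℏ³c⁵).
1 GeV⁴ → 1/(ℏ³c⁵) × (1 GeV in J)⁴ = 2.316 × 10^20 kg/m³.
Convert the energy scale: 330 TeV⁴ = 3.30 × 10^14 GeV⁴.
Result: 3.30 × 10^14 × 2.316 × 10^20 = 7.643 × 10^34 kg/m³.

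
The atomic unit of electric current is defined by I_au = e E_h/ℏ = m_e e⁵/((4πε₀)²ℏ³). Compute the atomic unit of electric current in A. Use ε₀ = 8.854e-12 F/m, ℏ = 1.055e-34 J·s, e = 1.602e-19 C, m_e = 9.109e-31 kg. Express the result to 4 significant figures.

6.612e-3 A

I_au = e E_h/ℏ = m_e e⁵/((4πε₀)²ℏ³)
E_h = 4.354e-18 J
e·E_h/ℏ = 6.612e-3 A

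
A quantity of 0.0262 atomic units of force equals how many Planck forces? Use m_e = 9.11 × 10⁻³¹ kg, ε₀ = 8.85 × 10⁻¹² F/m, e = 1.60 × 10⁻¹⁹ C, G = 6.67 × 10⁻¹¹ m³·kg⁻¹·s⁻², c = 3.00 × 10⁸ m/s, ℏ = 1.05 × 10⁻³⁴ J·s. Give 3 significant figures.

atomic unit of force: F_au = E_h/a₀ = m_e²e⁶/((4πε₀)³ℏ⁴) = 8.33 × 10⁻⁸ N
Planck force: F_P = c⁴/G = 1.21 × 10⁴⁴ N
0.0262 × 8.33 × 10⁻⁸ / 1.21 × 10⁴⁴ = 1.80 × 10⁻⁵³

1.80 × 10⁻⁵³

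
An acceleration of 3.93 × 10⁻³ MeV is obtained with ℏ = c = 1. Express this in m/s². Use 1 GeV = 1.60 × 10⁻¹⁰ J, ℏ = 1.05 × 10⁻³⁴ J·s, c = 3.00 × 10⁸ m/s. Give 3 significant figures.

Acceleration is [L]/[T]² = c·[E]/ℏ.
1 GeV → c/ℏ × (1 GeV in J) = 4.57 × 10³² m/s².
Convert the energy scale: 3.93 × 10⁻³ MeV = 3.93 × 10⁻⁶ GeV.
Result: 3.93 × 10⁻⁶ × 4.57 × 10³² = 1.80 × 10²⁷ m/s².

1.80 × 10²⁷ m/s²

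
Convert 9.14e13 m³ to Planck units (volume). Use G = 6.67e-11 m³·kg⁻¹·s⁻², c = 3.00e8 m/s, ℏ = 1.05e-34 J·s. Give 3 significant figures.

2.19e118

Planck volume: V_P = (ℏG/c³)^(3/2) = 4.18e-105 m³.
9.14e13 / 4.18e-105 = 2.19e118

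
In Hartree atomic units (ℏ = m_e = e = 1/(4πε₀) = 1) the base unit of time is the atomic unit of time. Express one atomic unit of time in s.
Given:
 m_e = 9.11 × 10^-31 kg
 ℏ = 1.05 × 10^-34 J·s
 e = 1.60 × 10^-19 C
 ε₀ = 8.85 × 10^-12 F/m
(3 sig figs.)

τ_au = (4πε₀)²ℏ³/(m_e e⁴)
E_h = 4.38 × 10^-18 J
ℏ/E_h = 2.40 × 10^-17 s

2.40 × 10^-17 s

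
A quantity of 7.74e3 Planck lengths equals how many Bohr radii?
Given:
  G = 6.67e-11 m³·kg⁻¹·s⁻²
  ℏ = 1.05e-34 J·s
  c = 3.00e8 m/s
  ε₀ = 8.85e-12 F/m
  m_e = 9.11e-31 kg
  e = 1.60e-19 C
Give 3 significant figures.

2.37e-21

Planck length: ℓ_P = √(ℏG/c³) = 1.61e-35 m
Bohr radius: a₀ = 4πε₀ℏ²/(m_e e²) = 5.26e-11 m
7.74e3 × 1.61e-35 / 5.26e-11 = 2.37e-21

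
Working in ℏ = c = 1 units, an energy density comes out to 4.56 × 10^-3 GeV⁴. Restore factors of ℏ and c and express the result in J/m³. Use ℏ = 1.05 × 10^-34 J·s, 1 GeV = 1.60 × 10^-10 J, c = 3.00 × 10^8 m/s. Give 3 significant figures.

[E]/[L]³ = [E]⁴/(ℏc)³; restore (ℏc)⁻³.
1 GeV⁴ → 1/(ℏc)³ × (1 GeV in J)⁴ = 2.10 × 10^37 J/m³.
Result: 4.56 × 10^-3 × 2.10 × 10^37 = 9.56 × 10^34 J/m³.

9.56 × 10^34 J/m³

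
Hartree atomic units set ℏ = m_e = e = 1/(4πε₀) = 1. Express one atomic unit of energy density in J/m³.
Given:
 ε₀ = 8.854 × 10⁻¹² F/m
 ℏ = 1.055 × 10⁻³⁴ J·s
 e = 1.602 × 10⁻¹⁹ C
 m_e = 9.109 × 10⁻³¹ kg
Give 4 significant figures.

The unique combination of the constants set to 1 with dimensions of energy density is u_au = E_h/a₀³ = m_e⁴e¹⁰/((4πε₀)⁵ℏ⁸).
E_h = 4.354 × 10⁻¹⁸ J
a₀ = 5.297 × 10⁻¹¹ m
E_h/a₀³ = 2.929 × 10¹³ J/m³

2.929 × 10¹³ J/m³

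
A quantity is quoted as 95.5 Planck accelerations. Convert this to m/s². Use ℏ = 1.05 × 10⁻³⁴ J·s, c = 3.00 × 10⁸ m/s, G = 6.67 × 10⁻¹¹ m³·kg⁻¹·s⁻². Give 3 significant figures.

5.34 × 10⁵³ m/s²

One Planck acceleration: a_P = √(c⁷/(ℏG)) = 5.59 × 10⁵¹ m/s².
95.5 × 5.59 × 10⁵¹ m/s² = 5.34 × 10⁵³ m/s²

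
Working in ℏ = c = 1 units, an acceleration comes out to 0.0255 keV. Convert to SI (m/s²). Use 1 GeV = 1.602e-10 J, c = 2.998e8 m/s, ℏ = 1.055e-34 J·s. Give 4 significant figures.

Acceleration is [L]/[T]² = c·[E]/ℏ.
1 GeV → c/ℏ × (1 GeV in J) = 4.552e32 m/s².
Convert the energy scale: 0.0255 keV = 2.55e-8 GeV.
Result: 2.55e-8 × 4.552e32 = 1.161e25 m/s².

1.161e25 m/s²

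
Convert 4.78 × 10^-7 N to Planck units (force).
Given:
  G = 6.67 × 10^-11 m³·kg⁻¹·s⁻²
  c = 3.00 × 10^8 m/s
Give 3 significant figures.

Planck force: F_P = c⁴/G = 1.21 × 10^44 N.
4.78 × 10^-7 / 1.21 × 10^44 = 3.94 × 10^-51

3.94 × 10^-51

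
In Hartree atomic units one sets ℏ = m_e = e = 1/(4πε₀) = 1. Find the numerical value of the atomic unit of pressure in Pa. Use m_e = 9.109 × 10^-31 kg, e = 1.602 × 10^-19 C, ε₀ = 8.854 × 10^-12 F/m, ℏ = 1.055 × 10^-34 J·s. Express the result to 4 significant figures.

2.929 × 10^13 Pa

P_au = E_h/a₀³ = m_e⁴e¹⁰/((4πε₀)⁵ℏ⁸)
E_h = 4.354 × 10^-18 J
a₀ = 5.297 × 10^-11 m
E_h/a₀³ = 2.929 × 10^13 Pa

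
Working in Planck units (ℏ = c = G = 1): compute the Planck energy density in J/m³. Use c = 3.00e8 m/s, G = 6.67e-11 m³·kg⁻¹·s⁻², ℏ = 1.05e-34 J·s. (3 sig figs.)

Dimensional analysis gives u_P = c⁷/(ℏG²).
  = 2.19e59 / 4.67e-55
  = 4.68e113 J/m³

4.68e113 J/m³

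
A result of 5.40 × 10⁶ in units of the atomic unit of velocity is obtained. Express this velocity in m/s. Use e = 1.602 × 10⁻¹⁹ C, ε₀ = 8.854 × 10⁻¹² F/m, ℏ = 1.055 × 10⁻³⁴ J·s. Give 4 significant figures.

One atomic unit of velocity: v_au = e²/(4πε₀ℏ) = 2.186 × 10⁶ m/s.
5.40 × 10⁶ × 2.186 × 10⁶ m/s = 1.181 × 10¹³ m/s

1.181 × 10¹³ m/s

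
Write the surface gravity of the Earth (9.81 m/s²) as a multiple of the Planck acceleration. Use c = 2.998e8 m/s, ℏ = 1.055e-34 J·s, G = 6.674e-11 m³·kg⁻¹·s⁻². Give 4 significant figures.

1.764e-51

Planck acceleration: a_P = √(c⁷/(ℏG)) = 5.560e51 m/s².
9.81 / 5.560e51 = 1.764e-51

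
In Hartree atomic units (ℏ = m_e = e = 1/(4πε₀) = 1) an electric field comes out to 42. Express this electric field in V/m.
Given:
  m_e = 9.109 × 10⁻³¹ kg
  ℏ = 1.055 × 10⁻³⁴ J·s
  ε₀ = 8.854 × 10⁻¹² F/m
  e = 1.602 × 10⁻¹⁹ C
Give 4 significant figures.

2.155 × 10¹³ V/m

One atomic unit of electric field: E_au = E_h/(e a₀) = m_e²e⁵/((4πε₀)³ℏ⁴) = 5.131 × 10¹¹ V/m.
42 × 5.131 × 10¹¹ V/m = 2.155 × 10¹³ V/m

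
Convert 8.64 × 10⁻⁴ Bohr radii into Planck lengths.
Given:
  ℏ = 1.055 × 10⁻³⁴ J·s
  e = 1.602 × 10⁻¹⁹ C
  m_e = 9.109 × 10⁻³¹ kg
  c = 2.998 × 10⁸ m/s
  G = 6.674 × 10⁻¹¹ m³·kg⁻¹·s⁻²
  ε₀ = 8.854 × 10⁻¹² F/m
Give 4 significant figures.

2.831 × 10²¹

Bohr radius: a₀ = 4πε₀ℏ²/(m_e e²) = 5.297 × 10⁻¹¹ m
Planck length: ℓ_P = √(ℏG/c³) = 1.616 × 10⁻³⁵ m
8.64 × 10⁻⁴ × 5.297 × 10⁻¹¹ / 1.616 × 10⁻³⁵ = 2.831 × 10²¹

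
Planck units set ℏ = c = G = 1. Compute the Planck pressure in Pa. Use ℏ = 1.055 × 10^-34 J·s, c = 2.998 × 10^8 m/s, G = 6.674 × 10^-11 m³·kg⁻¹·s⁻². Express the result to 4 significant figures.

From ℏ = c = G = 1 the pressure scale is p_P = c⁷/(ℏG²).
  = 2.177 × 10^59 / 4.699 × 10^-55
  = 4.632 × 10^113 Pa

4.632 × 10^113 Pa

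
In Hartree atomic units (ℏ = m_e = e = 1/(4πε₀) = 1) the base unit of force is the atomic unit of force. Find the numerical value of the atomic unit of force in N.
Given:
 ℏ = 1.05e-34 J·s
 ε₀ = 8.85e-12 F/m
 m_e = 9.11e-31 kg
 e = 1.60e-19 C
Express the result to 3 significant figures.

F_au = E_h/a₀ = m_e²e⁶/((4πε₀)³ℏ⁴)
E_h = 4.38e-18 J
a₀ = 5.26e-11 m
E_h/a₀ = 8.33e-8 N

8.33e-8 N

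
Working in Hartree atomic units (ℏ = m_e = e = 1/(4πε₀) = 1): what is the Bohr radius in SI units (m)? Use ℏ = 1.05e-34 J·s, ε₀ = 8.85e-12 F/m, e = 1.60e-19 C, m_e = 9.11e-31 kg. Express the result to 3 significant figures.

Dimensional analysis gives a₀ = 4πε₀ℏ²/(m_e e²).
  = 1.23e-78 / 2.33e-68
  = 5.26e-11 m

5.26e-11 m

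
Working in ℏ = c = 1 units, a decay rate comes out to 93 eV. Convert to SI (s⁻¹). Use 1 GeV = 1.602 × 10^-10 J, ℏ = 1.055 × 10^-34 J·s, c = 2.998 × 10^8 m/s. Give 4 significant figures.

1.412 × 10^17 s⁻¹

A rate is [E]/ℏ; divide by ℏ.
1 GeV → 1/ℏ × (1 GeV in J) = 1.518 × 10^24 s⁻¹.
Convert the energy scale: 93 eV = 9.30 × 10^-8 GeV.
Result: 9.30 × 10^-8 × 1.518 × 10^24 = 1.412 × 10^17 s⁻¹.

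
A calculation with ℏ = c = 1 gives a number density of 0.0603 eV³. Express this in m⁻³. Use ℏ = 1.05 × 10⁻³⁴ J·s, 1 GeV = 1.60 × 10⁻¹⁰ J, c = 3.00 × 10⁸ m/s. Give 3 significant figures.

Number density is [L]⁻³ = [E]³/(ℏc)³.
1 GeV³ → 1/(ℏc)³ × (1 GeV in J)³ = 1.31 × 10⁴⁷ m⁻³.
Convert the energy scale: 0.0603 eV³ = 6.03 × 10⁻²⁹ GeV³.
Result: 6.03 × 10⁻²⁹ × 1.31 × 10⁴⁷ = 7.90 × 10¹⁸ m⁻³.

7.90 × 10¹⁸ m⁻³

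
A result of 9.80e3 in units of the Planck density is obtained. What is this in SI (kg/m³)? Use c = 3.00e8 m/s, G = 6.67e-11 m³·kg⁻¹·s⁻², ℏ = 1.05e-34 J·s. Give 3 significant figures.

5.10e100 kg/m³

One Planck density: ρ_P = c⁵/(ℏG²) = 5.20e96 kg/m³.
9.80e3 × 5.20e96 kg/m³ = 5.10e100 kg/m³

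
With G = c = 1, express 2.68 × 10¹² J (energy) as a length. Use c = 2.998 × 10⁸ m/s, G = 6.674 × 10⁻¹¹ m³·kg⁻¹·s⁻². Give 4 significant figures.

2.214 × 10⁻³² m

Energy → length via G/c⁴.
2.68 × 10¹² J × (G/c⁴) = 2.214 × 10⁻³² m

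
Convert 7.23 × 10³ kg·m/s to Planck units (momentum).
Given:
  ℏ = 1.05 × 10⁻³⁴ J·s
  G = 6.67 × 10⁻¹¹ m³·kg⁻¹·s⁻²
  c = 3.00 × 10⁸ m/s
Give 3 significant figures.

1.11 × 10³

Planck momentum: p_P = √(ℏc³/G) = 6.52 kg·m/s.
7.23 × 10³ / 6.52 = 1.11 × 10³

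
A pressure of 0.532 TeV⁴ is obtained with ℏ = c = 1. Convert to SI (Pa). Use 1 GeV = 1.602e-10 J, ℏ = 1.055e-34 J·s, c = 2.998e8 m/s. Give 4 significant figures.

Pressure is [E]/[L]³ = [E]⁴/(ℏc)³.
1 GeV⁴ → 1/(ℏc)³ × (1 GeV in J)⁴ = 2.082e37 Pa.
Convert the energy scale: 0.532 TeV⁴ = 5.32e11 GeV⁴.
Result: 5.32e11 × 2.082e37 = 1.107e49 Pa.

1.107e49 Pa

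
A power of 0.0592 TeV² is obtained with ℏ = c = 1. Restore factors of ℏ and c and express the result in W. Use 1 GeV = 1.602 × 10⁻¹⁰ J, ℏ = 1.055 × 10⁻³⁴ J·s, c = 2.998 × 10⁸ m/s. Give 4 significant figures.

Power is [E]/[T] = [E]²/ℏ.
1 GeV² → 1/ℏ × (1 GeV in J)² = 2.433 × 10¹⁴ W.
Convert the energy scale: 0.0592 TeV² = 5.92 × 10⁴ GeV².
Result: 5.92 × 10⁴ × 2.433 × 10¹⁴ = 1.440 × 10¹⁹ W.

1.440 × 10¹⁹ W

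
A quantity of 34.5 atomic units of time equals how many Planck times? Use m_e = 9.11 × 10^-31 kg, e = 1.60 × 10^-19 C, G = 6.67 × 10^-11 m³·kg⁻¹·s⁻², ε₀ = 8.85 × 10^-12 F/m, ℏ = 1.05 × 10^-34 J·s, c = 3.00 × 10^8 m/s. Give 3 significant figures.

atomic unit of time: τ_au = (4πε₀)²ℏ³/(m_e e⁴) = 2.40 × 10^-17 s
Planck time: t_P = √(ℏG/c⁵) = 5.37 × 10^-44 s
34.5 × 2.40 × 10^-17 / 5.37 × 10^-44 = 1.54 × 10^28

1.54 × 10^28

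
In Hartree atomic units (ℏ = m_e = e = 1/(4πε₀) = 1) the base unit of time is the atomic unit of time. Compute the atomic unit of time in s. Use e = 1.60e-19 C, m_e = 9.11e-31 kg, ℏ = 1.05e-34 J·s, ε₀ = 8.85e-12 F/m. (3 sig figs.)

2.40e-17 s

τ_au = (4πε₀)²ℏ³/(m_e e⁴)
E_h = 4.38e-18 J
ℏ/E_h = 2.40e-17 s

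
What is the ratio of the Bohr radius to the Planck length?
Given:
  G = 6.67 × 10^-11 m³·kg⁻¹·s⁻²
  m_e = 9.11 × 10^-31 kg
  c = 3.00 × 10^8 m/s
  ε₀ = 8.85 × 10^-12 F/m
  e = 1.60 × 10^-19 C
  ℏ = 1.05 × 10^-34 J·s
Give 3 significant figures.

Bohr radius: a₀ = 4πε₀ℏ²/(m_e e²) = 5.26 × 10^-11 m
Planck length: ℓ_P = √(ℏG/c³) = 1.61 × 10^-35 m
ratio = 5.26 × 10^-11 / 1.61 × 10^-35 = 3.26 × 10^24

3.26 × 10^24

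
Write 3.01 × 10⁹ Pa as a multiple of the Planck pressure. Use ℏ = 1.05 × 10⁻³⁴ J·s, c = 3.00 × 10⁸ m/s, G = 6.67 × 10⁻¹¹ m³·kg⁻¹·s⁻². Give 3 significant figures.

6.43 × 10⁻¹⁰⁵

Planck pressure: p_P = c⁷/(ℏG²) = 4.68 × 10¹¹³ Pa.
3.01 × 10⁹ / 4.68 × 10¹¹³ = 6.43 × 10⁻¹⁰⁵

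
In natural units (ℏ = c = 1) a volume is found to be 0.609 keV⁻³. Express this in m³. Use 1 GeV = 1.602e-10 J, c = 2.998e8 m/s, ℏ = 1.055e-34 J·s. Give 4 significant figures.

Volume is [L]³ = [E]⁻³·(ℏc)³.
1 GeV⁻³ → (ℏc)³ × (1 GeV in J)⁻³ = 7.696e-48 m³.
Convert the energy scale: 0.609 keV⁻³ = 6.09e17 GeV⁻³.
Result: 6.09e17 × 7.696e-48 = 4.687e-30 m³.

4.687e-30 m³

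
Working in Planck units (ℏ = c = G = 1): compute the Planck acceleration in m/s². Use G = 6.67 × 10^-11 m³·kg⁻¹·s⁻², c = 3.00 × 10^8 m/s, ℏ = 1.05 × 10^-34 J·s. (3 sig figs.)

From ℏ = c = G = 1 the acceleration scale is a_P = √(c⁷/(ℏG)).
  = √(3.12 × 10^103)
  = 5.59 × 10^51 m/s²

5.59 × 10^51 m/s²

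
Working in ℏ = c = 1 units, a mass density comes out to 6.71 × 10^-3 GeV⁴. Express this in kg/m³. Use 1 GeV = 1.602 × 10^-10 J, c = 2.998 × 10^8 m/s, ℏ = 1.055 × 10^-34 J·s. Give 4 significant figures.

1.554 × 10^18 kg/m³

Mass density is [E]/(c²[L]³) = [E]⁴/(ℏ³c⁵).
1 GeV⁴ → 1/(ℏ³c⁵) × (1 GeV in J)⁴ = 2.316 × 10^20 kg/m³.
Result: 6.71 × 10^-3 × 2.316 × 10^20 = 1.554 × 10^18 kg/m³.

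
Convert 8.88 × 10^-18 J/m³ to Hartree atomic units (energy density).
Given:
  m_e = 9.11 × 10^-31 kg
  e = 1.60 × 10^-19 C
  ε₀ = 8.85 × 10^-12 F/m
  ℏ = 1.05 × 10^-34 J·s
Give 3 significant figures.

2.95 × 10^-31

atomic unit of energy density: u_au = E_h/a₀³ = m_e⁴e¹⁰/((4πε₀)⁵ℏ⁸) = 3.01 × 10^13 J/m³.
8.88 × 10^-18 / 3.01 × 10^13 = 2.95 × 10^-31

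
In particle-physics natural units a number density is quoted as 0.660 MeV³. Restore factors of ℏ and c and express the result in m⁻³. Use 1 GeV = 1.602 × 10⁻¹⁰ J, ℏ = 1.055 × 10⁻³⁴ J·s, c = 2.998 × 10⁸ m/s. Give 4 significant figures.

8.576 × 10³⁷ m⁻³

Number density is [L]⁻³ = [E]³/(ℏc)³.
1 GeV³ → 1/(ℏc)³ × (1 GeV in J)³ = 1.299 × 10⁴⁷ m⁻³.
Convert the energy scale: 0.660 MeV³ = 6.60 × 10⁻¹⁰ GeV³.
Result: 6.60 × 10⁻¹⁰ × 1.299 × 10⁴⁷ = 8.576 × 10³⁷ m⁻³.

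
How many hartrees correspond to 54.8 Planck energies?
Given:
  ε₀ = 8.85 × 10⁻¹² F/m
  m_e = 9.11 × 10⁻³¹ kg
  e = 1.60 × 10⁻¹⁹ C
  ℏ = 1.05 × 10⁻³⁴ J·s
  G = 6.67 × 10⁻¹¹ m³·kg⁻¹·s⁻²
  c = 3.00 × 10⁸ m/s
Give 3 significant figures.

Planck energy: E_P = √(ℏc⁵/G) = 1.96 × 10⁹ J
hartree: E_h = m_e e⁴/(4πε₀ℏ)² = 4.38 × 10⁻¹⁸ J
54.8 × 1.96 × 10⁹ / 4.38 × 10⁻¹⁸ = 2.45 × 10²⁸

2.45 × 10²⁸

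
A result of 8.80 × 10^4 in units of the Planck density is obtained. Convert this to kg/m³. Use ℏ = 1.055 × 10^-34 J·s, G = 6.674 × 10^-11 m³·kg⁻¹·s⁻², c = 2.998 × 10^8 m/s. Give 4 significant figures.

4.535 × 10^101 kg/m³

One Planck density: ρ_P = c⁵/(ℏG²) = 5.154 × 10^96 kg/m³.
8.80 × 10^4 × 5.154 × 10^96 kg/m³ = 4.535 × 10^101 kg/m³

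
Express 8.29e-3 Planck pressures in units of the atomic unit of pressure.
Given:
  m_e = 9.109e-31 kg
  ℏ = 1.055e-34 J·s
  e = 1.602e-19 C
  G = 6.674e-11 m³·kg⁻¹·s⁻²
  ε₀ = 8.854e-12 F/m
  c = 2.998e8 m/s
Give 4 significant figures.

1.311e98

Planck pressure: p_P = c⁷/(ℏG²) = 4.632e113 Pa
atomic unit of pressure: P_au = E_h/a₀³ = m_e⁴e¹⁰/((4πε₀)⁵ℏ⁸) = 2.929e13 Pa
8.29e-3 × 4.632e113 / 2.929e13 = 1.311e98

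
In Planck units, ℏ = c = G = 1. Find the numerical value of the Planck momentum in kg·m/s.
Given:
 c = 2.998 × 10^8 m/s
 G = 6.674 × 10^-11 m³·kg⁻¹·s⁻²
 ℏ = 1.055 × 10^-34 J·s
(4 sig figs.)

6.527 kg·m/s

From ℏ = c = G = 1 the momentum scale is p_P = √(ℏc³/G).
  = √(42.60)
  = 6.527 kg·m/s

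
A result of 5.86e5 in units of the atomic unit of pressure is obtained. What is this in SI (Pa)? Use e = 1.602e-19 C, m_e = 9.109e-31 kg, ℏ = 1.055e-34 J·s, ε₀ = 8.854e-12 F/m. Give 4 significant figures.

One atomic unit of pressure: P_au = E_h/a₀³ = m_e⁴e¹⁰/((4πε₀)⁵ℏ⁸) = 2.929e13 Pa.
5.86e5 × 2.929e13 Pa = 1.716e19 Pa

1.716e19 Pa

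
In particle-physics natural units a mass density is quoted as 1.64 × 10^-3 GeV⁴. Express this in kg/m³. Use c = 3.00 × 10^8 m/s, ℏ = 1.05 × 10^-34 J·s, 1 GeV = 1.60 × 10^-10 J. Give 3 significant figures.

3.82 × 10^17 kg/m³

Mass density is [E]/(c²[L]³) = [E]⁴/(ℏ³c⁵).
1 GeV⁴ → 1/(ℏ³c⁵) × (1 GeV in J)⁴ = 2.33 × 10^20 kg/m³.
Result: 1.64 × 10^-3 × 2.33 × 10^20 = 3.82 × 10^17 kg/m³.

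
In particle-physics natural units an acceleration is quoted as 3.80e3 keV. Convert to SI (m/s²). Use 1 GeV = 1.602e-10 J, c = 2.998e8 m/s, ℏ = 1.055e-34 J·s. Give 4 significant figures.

1.730e30 m/s²

Acceleration is [L]/[T]² = c·[E]/ℏ.
1 GeV → c/ℏ × (1 GeV in J) = 4.552e32 m/s².
Convert the energy scale: 3.80e3 keV = 3.80e-3 GeV.
Result: 3.80e-3 × 4.552e32 = 1.730e30 m/s².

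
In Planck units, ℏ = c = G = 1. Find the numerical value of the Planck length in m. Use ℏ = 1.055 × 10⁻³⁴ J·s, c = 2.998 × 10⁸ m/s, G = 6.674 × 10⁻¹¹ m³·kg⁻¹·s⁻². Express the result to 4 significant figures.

1.616 × 10⁻³⁵ m

The unique combination of the constants set to 1 with dimensions of length is ℓ_P = √(ℏG/c³).
  = √(2.613 × 10⁻⁷⁰)
  = 1.616 × 10⁻³⁵ m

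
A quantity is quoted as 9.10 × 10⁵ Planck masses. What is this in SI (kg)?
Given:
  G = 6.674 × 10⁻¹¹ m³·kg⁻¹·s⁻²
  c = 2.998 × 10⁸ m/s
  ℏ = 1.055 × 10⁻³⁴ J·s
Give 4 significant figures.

One Planck mass: m_P = √(ℏc/G) = 2.177 × 10⁻⁸ kg.
9.10 × 10⁵ × 2.177 × 10⁻⁸ kg = 0.01981 kg

0.01981 kg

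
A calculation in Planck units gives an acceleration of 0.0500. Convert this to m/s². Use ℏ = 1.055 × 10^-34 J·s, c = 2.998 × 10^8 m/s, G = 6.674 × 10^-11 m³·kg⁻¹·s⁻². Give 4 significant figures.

One Planck acceleration: a_P = √(c⁷/(ℏG)) = 5.560 × 10^51 m/s².
0.0500 × 5.560 × 10^51 m/s² = 2.780 × 10^50 m/s²

2.780 × 10^50 m/s²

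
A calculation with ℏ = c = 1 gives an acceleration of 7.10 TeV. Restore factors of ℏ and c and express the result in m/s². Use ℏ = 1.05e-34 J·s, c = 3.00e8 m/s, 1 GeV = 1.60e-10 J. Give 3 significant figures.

Acceleration is [L]/[T]² = c·[E]/ℏ.
1 GeV → c/ℏ × (1 GeV in J) = 4.57e32 m/s².
Convert the energy scale: 7.10 TeV = 7.10e3 GeV.
Result: 7.10e3 × 4.57e32 = 3.25e36 m/s².

3.25e36 m/s²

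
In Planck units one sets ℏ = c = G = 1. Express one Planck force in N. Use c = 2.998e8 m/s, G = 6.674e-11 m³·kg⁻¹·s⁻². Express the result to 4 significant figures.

1.210e44 N

F_P = c⁴/G
  = 8.078e33 / 6.674e-11
  = 1.210e44 N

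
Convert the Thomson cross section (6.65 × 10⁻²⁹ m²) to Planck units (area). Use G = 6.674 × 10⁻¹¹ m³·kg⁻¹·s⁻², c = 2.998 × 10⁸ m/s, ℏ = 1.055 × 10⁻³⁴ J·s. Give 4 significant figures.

Planck area: A_P = ℏG/c³ = 2.613 × 10⁻⁷⁰ m².
6.65 × 10⁻²⁹ / 2.613 × 10⁻⁷⁰ = 2.545 × 10⁴¹

2.545 × 10⁴¹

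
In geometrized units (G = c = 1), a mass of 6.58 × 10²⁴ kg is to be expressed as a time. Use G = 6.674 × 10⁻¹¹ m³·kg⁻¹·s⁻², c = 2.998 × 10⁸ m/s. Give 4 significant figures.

Mass → time via G/c³.
6.58 × 10²⁴ kg × (G/c³) = 1.630 × 10⁻¹¹ s

1.630 × 10⁻¹¹ s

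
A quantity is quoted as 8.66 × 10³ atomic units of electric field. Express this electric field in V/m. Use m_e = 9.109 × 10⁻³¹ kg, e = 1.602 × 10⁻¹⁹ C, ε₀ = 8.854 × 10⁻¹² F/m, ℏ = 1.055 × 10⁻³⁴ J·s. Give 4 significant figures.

One atomic unit of electric field: E_au = E_h/(e a₀) = m_e²e⁵/((4πε₀)³ℏ⁴) = 5.131 × 10¹¹ V/m.
8.66 × 10³ × 5.131 × 10¹¹ V/m = 4.443 × 10¹⁵ V/m

4.443 × 10¹⁵ V/m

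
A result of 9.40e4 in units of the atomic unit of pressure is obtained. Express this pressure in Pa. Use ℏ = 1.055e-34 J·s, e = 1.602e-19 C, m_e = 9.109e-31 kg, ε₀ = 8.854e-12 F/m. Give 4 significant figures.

One atomic unit of pressure: P_au = E_h/a₀³ = m_e⁴e¹⁰/((4πε₀)⁵ℏ⁸) = 2.929e13 Pa.
9.40e4 × 2.929e13 Pa = 2.753e18 Pa

2.753e18 Pa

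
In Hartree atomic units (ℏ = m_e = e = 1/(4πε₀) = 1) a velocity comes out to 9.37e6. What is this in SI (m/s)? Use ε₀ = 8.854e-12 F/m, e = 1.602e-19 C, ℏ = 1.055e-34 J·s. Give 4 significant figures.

One atomic unit of velocity: v_au = e²/(4πε₀ℏ) = 2.186e6 m/s.
9.37e6 × 2.186e6 m/s = 2.049e13 m/s

2.049e13 m/s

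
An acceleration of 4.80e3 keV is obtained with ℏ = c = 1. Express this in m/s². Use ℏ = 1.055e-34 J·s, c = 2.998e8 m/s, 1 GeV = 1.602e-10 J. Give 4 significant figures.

2.185e30 m/s²

Acceleration is [L]/[T]² = c·[E]/ℏ.
1 GeV → c/ℏ × (1 GeV in J) = 4.552e32 m/s².
Convert the energy scale: 4.80e3 keV = 4.80e-3 GeV.
Result: 4.80e-3 × 4.552e32 = 2.185e30 m/s².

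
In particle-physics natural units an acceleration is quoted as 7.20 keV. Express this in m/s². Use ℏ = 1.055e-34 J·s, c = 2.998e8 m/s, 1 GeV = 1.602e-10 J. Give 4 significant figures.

3.278e27 m/s²

Acceleration is [L]/[T]² = c·[E]/ℏ.
1 GeV → c/ℏ × (1 GeV in J) = 4.552e32 m/s².
Convert the energy scale: 7.20 keV = 7.20e-6 GeV.
Result: 7.20e-6 × 4.552e32 = 3.278e27 m/s².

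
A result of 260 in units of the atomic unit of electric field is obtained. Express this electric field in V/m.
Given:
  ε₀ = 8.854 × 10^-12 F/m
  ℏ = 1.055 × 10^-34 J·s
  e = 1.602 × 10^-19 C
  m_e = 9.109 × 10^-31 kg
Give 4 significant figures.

1.334 × 10^14 V/m

One atomic unit of electric field: E_au = E_h/(e a₀) = m_e²e⁵/((4πε₀)³ℏ⁴) = 5.131 × 10^11 V/m.
260 × 5.131 × 10^11 V/m = 1.334 × 10^14 V/m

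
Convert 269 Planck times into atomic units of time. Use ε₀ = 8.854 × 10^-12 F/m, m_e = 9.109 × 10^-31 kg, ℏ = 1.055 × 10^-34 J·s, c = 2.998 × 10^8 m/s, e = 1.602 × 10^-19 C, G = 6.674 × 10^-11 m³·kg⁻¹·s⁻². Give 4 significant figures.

5.986 × 10^-25

Planck time: t_P = √(ℏG/c⁵) = 5.392 × 10^-44 s
atomic unit of time: τ_au = (4πε₀)²ℏ³/(m_e e⁴) = 2.423 × 10^-17 s
269 × 5.392 × 10^-44 / 2.423 × 10^-17 = 5.986 × 10^-25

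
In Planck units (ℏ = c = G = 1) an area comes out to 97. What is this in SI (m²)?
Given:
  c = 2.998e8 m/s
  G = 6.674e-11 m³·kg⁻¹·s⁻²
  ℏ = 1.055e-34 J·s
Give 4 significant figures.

One Planck area: A_P = ℏG/c³ = 2.613e-70 m².
97 × 2.613e-70 m² = 2.535e-68 m²

2.535e-68 m²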